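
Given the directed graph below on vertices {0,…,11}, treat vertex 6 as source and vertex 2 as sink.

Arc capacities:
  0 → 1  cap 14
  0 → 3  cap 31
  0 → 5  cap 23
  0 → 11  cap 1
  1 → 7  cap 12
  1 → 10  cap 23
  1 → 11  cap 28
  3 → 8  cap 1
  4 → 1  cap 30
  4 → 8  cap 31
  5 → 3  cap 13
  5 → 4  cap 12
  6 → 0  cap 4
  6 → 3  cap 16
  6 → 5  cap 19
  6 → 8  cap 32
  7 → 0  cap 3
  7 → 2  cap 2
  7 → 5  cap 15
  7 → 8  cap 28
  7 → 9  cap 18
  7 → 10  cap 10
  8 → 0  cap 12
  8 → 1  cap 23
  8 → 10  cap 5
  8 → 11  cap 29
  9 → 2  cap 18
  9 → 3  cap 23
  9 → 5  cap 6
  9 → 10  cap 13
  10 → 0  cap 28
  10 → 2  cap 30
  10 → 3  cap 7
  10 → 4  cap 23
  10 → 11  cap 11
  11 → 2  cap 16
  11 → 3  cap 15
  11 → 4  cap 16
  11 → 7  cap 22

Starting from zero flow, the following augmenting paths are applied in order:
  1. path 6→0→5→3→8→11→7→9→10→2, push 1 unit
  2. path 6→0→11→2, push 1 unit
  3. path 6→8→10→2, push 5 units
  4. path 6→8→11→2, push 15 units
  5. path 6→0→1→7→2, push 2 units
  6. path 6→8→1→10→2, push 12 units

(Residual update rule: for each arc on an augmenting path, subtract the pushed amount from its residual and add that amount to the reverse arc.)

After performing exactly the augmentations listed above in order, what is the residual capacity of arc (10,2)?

Residual capacity of (10,2): 12

after path 1 (6→0→5→3→8→11→7→9→10→2, push 1): res(10,2)=29
after path 2 (6→0→11→2, push 1): res(10,2)=29
after path 3 (6→8→10→2, push 5): res(10,2)=24
after path 4 (6→8→11→2, push 15): res(10,2)=24
after path 5 (6→0→1→7→2, push 2): res(10,2)=24
after path 6 (6→8→1→10→2, push 12): res(10,2)=12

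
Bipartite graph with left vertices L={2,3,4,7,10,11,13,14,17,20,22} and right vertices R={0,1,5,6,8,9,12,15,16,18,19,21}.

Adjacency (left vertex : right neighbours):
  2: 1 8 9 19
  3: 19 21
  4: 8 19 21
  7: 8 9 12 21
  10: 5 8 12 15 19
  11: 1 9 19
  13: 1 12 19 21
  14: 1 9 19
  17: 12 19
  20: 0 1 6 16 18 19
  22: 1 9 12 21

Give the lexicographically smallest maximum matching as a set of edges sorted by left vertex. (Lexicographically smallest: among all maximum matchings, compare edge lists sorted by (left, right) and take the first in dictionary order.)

|M| = 8 (so the lex-smallest maximum matching has 8 edges)
process left vertices in ascending order; for each, take the smallest-labelled available neighbour that still permits 8 edges overall, or leave it unmatched if none does
lex-smallest matching: {2-1, 3-19, 4-8, 7-9, 10-5, 13-12, 20-0, 22-21}

Lex-smallest maximum matching: {(2,1), (3,19), (4,8), (7,9), (10,5), (13,12), (20,0), (22,21)}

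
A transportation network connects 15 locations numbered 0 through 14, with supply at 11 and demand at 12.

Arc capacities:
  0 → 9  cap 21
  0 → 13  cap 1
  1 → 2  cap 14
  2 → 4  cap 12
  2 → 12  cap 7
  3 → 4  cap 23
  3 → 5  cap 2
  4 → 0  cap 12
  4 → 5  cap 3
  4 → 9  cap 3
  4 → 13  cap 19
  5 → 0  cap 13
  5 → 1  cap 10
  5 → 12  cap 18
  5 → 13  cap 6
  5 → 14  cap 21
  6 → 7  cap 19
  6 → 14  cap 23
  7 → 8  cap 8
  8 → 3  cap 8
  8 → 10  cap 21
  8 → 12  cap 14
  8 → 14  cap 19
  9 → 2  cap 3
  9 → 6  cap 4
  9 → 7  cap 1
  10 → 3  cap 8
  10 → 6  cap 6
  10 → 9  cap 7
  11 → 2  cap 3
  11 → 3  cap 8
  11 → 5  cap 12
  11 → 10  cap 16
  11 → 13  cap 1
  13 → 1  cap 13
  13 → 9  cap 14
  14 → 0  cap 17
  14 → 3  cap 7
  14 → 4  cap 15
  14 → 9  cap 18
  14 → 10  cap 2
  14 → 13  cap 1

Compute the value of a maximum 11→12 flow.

augment #1: 11→2→12 bottleneck 3, total now 3
augment #2: 11→5→12 bottleneck 12, total now 15
augment #3: 11→3→5→12 bottleneck 2, total now 17
augment #4: 11→3→4→5→12 bottleneck 3, total now 20
augment #5: 11→10→9→2→12 bottleneck 3, total now 23
augment #6: 11→13→1→2→12 bottleneck 1, total now 24
augment #7: 11→10→6→7→8→12 bottleneck 6, total now 30
augment #8: 11→10→9→7→8→12 bottleneck 1, total now 31
augment #9: 11→10→9→6→7→8→12 bottleneck 1, total now 32

Maximum flow value: 32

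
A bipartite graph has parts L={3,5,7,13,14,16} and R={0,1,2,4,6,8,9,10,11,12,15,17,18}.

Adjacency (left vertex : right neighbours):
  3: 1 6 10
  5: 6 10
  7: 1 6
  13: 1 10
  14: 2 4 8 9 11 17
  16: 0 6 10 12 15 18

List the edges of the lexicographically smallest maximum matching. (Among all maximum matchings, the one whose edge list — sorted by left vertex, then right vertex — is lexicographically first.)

Lex-smallest maximum matching: {(3,1), (5,6), (13,10), (14,2), (16,0)}

|M| = 5 (so the lex-smallest maximum matching has 5 edges)
process left vertices in ascending order; for each, take the smallest-labelled available neighbour that still permits 5 edges overall, or leave it unmatched if none does
lex-smallest matching: {3-1, 5-6, 13-10, 14-2, 16-0}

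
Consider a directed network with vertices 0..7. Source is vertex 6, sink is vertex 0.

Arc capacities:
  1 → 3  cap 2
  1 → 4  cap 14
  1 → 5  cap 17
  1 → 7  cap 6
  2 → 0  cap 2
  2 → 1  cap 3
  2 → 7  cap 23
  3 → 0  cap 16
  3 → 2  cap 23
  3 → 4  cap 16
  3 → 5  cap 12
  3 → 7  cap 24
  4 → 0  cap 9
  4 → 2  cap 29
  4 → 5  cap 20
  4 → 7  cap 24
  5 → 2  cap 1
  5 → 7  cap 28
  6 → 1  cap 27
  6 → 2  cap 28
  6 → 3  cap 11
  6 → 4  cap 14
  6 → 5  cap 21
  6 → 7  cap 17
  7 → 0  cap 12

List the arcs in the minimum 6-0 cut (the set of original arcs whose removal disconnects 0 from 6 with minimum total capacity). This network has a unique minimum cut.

Min-cut arcs: {(1,3), (2,0), (4,0), (6,3), (7,0)} (total capacity 36)

augment #1: 6→2→0 push 2
augment #2: 6→3→0 push 11
augment #3: 6→4→0 push 9
augment #4: 6→7→0 push 12
augment #5: 6→1→3→0 push 2
max flow = 36; residual-reachable set from 6 gives S-side
cut edges (S→T): {(1,3), (2,0), (4,0), (6,3), (7,0)} total cap 36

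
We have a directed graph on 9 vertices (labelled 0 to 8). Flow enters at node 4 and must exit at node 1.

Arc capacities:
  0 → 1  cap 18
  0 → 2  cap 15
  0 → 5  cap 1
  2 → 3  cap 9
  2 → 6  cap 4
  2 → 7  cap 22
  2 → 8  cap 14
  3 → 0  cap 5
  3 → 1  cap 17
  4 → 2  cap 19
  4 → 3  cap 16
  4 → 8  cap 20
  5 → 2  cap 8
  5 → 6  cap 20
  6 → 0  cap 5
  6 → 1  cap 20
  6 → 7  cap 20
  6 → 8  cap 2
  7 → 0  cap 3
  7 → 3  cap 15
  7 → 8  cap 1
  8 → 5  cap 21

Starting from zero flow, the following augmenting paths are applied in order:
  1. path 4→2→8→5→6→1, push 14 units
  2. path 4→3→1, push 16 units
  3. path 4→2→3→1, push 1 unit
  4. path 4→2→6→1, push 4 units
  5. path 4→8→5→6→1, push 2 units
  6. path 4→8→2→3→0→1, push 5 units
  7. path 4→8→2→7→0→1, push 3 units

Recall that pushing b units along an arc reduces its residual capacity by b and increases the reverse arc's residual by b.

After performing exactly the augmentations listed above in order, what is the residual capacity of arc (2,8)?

Residual capacity of (2,8): 8

after path 1 (4→2→8→5→6→1, push 14): res(2,8)=0
after path 2 (4→3→1, push 16): res(2,8)=0
after path 3 (4→2→3→1, push 1): res(2,8)=0
after path 4 (4→2→6→1, push 4): res(2,8)=0
after path 5 (4→8→5→6→1, push 2): res(2,8)=0
after path 6 (4→8→2→3→0→1, push 5): res(2,8)=5
after path 7 (4→8→2→7→0→1, push 3): res(2,8)=8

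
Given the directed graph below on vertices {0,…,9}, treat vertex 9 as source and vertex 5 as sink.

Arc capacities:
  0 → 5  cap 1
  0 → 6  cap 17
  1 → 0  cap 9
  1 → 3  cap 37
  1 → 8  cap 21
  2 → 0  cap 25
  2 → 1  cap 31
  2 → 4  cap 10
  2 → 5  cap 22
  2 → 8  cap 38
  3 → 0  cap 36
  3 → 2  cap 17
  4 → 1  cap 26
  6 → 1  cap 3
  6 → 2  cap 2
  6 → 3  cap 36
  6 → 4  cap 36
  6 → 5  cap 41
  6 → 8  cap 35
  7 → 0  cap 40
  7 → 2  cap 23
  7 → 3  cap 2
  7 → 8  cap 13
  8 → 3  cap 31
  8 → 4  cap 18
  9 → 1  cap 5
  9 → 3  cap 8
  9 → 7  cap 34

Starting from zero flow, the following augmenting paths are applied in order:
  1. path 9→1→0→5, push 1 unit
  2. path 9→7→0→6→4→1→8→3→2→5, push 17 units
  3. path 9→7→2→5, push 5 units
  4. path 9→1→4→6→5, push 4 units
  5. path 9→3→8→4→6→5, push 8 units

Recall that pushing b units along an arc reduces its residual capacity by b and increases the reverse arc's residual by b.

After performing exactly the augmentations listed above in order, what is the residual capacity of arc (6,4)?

after path 1 (9→1→0→5, push 1): res(6,4)=36
after path 2 (9→7→0→6→4→1→8→3→2→5, push 17): res(6,4)=19
after path 3 (9→7→2→5, push 5): res(6,4)=19
after path 4 (9→1→4→6→5, push 4): res(6,4)=23
after path 5 (9→3→8→4→6→5, push 8): res(6,4)=31

Residual capacity of (6,4): 31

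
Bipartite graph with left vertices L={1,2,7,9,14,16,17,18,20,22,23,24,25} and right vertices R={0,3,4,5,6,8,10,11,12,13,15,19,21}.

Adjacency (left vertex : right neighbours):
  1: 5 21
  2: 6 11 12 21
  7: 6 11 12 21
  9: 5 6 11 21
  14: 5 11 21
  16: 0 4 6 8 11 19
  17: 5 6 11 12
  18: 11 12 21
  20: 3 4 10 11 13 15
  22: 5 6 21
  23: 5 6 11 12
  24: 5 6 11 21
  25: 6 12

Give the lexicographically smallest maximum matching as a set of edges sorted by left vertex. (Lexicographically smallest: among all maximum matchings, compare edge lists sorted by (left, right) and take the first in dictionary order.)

|M| = 7 (so the lex-smallest maximum matching has 7 edges)
process left vertices in ascending order; for each, take the smallest-labelled available neighbour that still permits 7 edges overall, or leave it unmatched if none does
lex-smallest matching: {1-5, 2-6, 7-11, 9-21, 16-0, 17-12, 20-3}

Lex-smallest maximum matching: {(1,5), (2,6), (7,11), (9,21), (16,0), (17,12), (20,3)}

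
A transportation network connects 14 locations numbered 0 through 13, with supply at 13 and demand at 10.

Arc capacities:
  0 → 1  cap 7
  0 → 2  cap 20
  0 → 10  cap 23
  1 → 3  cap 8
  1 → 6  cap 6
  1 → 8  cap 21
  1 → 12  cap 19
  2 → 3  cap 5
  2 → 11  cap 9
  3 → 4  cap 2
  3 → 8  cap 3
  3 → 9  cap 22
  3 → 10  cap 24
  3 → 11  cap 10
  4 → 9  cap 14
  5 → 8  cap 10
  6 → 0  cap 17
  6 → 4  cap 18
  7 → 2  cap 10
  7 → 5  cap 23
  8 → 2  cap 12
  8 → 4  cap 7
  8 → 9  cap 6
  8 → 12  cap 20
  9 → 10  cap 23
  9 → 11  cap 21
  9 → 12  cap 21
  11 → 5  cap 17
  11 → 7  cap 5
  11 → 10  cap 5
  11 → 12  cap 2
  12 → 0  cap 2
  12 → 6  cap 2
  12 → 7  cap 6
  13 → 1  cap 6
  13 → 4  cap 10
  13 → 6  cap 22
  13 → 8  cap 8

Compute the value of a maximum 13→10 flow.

augment #1: 13→1→3→10 bottleneck 6, total now 6
augment #2: 13→4→9→10 bottleneck 10, total now 16
augment #3: 13→6→0→10 bottleneck 17, total now 33
augment #4: 13→8→9→10 bottleneck 6, total now 39
augment #5: 13→6→4→9→10 bottleneck 4, total now 43
augment #6: 13→8→2→3→10 bottleneck 2, total now 45

Maximum flow value: 45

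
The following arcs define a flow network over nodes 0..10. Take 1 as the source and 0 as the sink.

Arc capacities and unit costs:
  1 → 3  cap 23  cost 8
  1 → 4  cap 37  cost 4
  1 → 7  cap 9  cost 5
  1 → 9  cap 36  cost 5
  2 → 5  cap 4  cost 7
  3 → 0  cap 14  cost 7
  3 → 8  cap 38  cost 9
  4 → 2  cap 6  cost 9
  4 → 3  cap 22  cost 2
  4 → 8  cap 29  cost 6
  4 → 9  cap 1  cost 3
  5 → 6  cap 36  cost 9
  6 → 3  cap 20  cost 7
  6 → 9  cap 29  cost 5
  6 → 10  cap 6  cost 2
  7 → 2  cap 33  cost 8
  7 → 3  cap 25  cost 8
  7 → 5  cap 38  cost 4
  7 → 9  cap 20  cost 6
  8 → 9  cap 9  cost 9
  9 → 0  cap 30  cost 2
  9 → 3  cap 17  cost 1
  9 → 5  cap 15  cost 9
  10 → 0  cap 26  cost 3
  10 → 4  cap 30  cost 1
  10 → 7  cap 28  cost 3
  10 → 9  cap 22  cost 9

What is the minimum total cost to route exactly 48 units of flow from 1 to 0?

shortest-cost path #1: 1→9→0 push 30 @ unit cost 7 (adds 210)
shortest-cost path #2: 1→4→3→0 push 14 @ unit cost 13 (adds 182)
shortest-cost path #3: 1→7→5→6→10→0 push 4 @ unit cost 23 (adds 92)
total cost = 484

Minimum cost for 48 units: 484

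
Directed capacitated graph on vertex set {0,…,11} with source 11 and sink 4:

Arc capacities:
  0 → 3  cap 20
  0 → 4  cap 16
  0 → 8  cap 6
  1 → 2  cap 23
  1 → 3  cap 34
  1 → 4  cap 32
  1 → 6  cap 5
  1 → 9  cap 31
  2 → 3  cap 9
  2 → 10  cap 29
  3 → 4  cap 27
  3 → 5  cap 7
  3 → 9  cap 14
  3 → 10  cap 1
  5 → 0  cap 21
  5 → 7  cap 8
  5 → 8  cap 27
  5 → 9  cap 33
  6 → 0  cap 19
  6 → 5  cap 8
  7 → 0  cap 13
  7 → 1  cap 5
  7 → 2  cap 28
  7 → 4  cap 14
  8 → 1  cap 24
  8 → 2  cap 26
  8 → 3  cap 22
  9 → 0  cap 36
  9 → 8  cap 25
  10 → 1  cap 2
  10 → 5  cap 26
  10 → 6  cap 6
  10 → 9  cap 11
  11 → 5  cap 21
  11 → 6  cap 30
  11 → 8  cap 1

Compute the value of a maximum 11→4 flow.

augment #1: 11→5→0→4 bottleneck 16, total now 16
augment #2: 11→5→7→4 bottleneck 5, total now 21
augment #3: 11→8→1→4 bottleneck 1, total now 22
augment #4: 11→6→0→3→4 bottleneck 19, total now 41
augment #5: 11→6→5→7→4 bottleneck 3, total now 44
augment #6: 11→6→5→0→3→4 bottleneck 1, total now 45
augment #7: 11→6→5→8→1→4 bottleneck 4, total now 49

Maximum flow value: 49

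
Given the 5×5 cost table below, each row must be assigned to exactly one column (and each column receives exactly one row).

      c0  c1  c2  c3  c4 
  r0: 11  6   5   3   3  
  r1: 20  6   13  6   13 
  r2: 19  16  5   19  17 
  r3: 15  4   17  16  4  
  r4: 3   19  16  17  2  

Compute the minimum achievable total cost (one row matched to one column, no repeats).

Minimum assignment cost: 21

one of 2 optimal assignments: row0→col3 (cost 3), row1→col1 (cost 6), row2→col2 (cost 5), row3→col4 (cost 4), row4→col0 (cost 3)
total = 3 + 6 + 5 + 4 + 3 = 21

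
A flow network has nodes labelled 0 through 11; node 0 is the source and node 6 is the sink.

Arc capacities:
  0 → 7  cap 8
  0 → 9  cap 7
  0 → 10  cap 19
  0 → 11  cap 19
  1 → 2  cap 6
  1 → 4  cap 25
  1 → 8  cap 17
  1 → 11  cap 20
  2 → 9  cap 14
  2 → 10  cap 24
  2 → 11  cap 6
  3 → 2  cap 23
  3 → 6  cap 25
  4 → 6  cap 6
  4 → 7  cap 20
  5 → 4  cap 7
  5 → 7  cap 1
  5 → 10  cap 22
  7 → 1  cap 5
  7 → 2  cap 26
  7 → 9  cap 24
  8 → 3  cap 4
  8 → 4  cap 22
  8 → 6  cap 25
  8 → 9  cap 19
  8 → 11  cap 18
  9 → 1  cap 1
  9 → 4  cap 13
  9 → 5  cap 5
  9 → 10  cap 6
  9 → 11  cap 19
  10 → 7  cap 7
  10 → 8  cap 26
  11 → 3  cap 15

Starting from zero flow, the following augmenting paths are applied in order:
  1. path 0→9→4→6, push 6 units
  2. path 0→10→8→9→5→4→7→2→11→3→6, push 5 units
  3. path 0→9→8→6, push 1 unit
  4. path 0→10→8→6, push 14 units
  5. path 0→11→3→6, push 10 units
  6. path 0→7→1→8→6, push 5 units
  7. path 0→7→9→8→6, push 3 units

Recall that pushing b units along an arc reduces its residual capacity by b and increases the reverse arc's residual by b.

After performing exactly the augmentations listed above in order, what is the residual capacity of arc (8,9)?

Residual capacity of (8,9): 18

after path 1 (0→9→4→6, push 6): res(8,9)=19
after path 2 (0→10→8→9→5→4→7→2→11→3→6, push 5): res(8,9)=14
after path 3 (0→9→8→6, push 1): res(8,9)=15
after path 4 (0→10→8→6, push 14): res(8,9)=15
after path 5 (0→11→3→6, push 10): res(8,9)=15
after path 6 (0→7→1→8→6, push 5): res(8,9)=15
after path 7 (0→7→9→8→6, push 3): res(8,9)=18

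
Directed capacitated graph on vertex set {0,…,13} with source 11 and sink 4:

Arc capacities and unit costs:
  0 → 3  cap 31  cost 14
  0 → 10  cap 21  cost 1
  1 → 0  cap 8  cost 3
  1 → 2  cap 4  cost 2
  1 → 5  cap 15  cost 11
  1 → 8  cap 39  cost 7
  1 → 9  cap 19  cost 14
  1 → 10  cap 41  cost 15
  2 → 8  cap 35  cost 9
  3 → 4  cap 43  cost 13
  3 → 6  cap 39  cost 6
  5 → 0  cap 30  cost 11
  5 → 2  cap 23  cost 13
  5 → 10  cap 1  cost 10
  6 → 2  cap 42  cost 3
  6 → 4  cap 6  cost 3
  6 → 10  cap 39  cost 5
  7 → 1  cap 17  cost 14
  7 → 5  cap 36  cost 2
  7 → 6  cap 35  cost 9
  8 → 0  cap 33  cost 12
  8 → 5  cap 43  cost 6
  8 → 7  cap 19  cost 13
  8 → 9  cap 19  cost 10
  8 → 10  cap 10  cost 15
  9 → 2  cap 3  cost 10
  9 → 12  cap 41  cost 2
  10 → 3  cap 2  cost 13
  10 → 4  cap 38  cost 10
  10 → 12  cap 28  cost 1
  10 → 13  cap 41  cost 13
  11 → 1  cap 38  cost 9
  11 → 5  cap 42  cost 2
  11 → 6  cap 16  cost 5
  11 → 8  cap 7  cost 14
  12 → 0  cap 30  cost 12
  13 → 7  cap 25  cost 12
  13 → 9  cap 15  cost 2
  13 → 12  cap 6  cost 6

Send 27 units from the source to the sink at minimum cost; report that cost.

Minimum cost for 27 units: 502

shortest-cost path #1: 11→6→4 push 6 @ unit cost 8 (adds 48)
shortest-cost path #2: 11→6→10→4 push 10 @ unit cost 20 (adds 200)
shortest-cost path #3: 11→5→10→4 push 1 @ unit cost 22 (adds 22)
shortest-cost path #4: 11→1→0→10→4 push 8 @ unit cost 23 (adds 184)
shortest-cost path #5: 11→5→0→10→4 push 2 @ unit cost 24 (adds 48)
total cost = 502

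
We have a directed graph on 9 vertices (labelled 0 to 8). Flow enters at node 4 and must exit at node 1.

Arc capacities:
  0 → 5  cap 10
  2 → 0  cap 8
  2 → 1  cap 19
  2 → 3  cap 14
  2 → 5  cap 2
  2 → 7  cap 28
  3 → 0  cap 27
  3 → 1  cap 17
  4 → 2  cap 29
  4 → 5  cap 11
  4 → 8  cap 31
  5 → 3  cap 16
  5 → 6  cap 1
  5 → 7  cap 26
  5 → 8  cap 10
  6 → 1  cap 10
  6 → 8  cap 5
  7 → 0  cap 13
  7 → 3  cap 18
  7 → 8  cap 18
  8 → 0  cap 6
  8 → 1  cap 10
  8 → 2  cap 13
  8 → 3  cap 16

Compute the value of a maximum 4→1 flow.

augment #1: 4→2→1 bottleneck 19, total now 19
augment #2: 4→8→1 bottleneck 10, total now 29
augment #3: 4→2→3→1 bottleneck 10, total now 39
augment #4: 4→5→3→1 bottleneck 7, total now 46
augment #5: 4→5→6→1 bottleneck 1, total now 47

Maximum flow value: 47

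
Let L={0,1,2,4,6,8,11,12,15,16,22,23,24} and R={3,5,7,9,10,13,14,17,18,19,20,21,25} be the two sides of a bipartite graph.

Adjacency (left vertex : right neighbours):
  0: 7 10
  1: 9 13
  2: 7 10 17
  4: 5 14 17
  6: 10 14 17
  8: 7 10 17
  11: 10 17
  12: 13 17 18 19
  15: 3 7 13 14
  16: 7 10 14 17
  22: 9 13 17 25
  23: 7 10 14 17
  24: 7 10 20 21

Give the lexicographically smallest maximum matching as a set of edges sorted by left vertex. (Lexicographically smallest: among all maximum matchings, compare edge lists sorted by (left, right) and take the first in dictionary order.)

Lex-smallest maximum matching: {(0,7), (1,9), (2,10), (4,5), (6,14), (8,17), (12,13), (15,3), (22,25), (24,20)}

|M| = 10 (so the lex-smallest maximum matching has 10 edges)
process left vertices in ascending order; for each, take the smallest-labelled available neighbour that still permits 10 edges overall, or leave it unmatched if none does
lex-smallest matching: {0-7, 1-9, 2-10, 4-5, 6-14, 8-17, 12-13, 15-3, 22-25, 24-20}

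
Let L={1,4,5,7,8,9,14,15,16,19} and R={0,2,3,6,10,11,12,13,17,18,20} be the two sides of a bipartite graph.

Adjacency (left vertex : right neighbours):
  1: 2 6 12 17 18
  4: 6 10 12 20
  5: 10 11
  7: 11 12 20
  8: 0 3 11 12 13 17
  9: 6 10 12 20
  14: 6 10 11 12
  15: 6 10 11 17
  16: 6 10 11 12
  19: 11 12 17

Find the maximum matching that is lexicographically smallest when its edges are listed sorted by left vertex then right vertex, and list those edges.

|M| = 8 (so the lex-smallest maximum matching has 8 edges)
process left vertices in ascending order; for each, take the smallest-labelled available neighbour that still permits 8 edges overall, or leave it unmatched if none does
lex-smallest matching: {1-2, 4-6, 5-10, 7-11, 8-0, 9-20, 14-12, 15-17}

Lex-smallest maximum matching: {(1,2), (4,6), (5,10), (7,11), (8,0), (9,20), (14,12), (15,17)}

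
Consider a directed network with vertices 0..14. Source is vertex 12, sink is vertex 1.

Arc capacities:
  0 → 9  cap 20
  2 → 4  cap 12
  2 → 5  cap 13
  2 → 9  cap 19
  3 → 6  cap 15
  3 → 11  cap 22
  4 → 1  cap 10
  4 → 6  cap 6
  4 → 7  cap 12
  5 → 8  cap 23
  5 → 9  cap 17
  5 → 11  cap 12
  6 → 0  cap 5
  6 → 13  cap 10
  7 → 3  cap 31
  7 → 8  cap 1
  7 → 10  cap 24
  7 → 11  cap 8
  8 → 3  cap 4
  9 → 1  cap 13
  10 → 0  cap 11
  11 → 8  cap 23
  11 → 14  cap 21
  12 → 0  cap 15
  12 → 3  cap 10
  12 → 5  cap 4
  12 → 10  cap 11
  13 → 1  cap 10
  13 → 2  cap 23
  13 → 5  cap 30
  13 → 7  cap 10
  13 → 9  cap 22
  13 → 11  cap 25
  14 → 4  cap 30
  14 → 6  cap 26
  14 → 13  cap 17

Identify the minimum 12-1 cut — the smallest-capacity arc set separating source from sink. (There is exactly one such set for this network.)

augment #1: 12→0→9→1 push 13
augment #2: 12→3→6→13→1 push 10
augment #3: 12→5→11→14→4→1 push 4
max flow = 27; residual-reachable set from 12 gives S-side
cut edges (S→T): {(9,1), (12,3), (12,5)} total cap 27

Min-cut arcs: {(9,1), (12,3), (12,5)} (total capacity 27)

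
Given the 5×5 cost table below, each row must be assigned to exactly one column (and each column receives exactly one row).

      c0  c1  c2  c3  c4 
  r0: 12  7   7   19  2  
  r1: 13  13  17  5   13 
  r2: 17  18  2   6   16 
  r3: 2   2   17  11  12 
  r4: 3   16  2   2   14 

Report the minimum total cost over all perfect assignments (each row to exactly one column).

optimal assignment: row0→col4 (cost 2), row1→col3 (cost 5), row2→col2 (cost 2), row3→col1 (cost 2), row4→col0 (cost 3)
total = 2 + 5 + 2 + 2 + 3 = 14

Minimum assignment cost: 14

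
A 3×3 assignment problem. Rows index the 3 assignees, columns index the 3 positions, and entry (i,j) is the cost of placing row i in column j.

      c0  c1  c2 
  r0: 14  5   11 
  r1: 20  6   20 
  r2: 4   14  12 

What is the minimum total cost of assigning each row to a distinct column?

Minimum assignment cost: 21

optimal assignment: row0→col2 (cost 11), row1→col1 (cost 6), row2→col0 (cost 4)
total = 11 + 6 + 4 = 21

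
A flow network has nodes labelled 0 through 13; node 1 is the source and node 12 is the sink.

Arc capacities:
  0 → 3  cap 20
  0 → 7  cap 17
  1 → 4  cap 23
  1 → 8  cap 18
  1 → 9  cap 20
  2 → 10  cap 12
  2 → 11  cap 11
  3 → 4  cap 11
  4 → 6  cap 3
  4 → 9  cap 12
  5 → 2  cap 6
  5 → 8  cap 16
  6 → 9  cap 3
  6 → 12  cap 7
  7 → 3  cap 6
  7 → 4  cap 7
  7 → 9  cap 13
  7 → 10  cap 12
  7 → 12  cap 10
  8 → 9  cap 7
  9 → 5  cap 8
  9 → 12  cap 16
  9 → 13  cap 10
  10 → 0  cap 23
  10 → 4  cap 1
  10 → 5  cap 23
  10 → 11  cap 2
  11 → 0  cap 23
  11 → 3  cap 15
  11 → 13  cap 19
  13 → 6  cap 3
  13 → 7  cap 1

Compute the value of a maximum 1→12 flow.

augment #1: 1→9→12 bottleneck 16, total now 16
augment #2: 1→4→6→12 bottleneck 3, total now 19
augment #3: 1→9→13→6→12 bottleneck 3, total now 22
augment #4: 1→9→13→7→12 bottleneck 1, total now 23
augment #5: 1→4→9→5→2→10→0→7→12 bottleneck 6, total now 29

Maximum flow value: 29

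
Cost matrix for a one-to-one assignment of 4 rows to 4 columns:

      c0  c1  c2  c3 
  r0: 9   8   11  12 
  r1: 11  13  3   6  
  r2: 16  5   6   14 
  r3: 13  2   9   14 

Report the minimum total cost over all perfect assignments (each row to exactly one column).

Minimum assignment cost: 23

optimal assignment: row0→col0 (cost 9), row1→col3 (cost 6), row2→col2 (cost 6), row3→col1 (cost 2)
total = 9 + 6 + 6 + 2 = 23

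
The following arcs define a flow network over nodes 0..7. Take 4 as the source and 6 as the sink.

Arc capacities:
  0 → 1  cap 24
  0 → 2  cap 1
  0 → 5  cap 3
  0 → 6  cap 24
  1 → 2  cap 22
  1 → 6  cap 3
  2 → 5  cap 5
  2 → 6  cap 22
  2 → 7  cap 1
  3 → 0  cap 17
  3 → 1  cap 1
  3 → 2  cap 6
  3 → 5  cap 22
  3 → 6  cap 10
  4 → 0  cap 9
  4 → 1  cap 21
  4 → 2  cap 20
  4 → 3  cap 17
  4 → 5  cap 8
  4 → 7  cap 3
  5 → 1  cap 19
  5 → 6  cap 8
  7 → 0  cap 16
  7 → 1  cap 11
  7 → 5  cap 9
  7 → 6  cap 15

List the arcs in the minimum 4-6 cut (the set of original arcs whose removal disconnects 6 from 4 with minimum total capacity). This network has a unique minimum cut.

Min-cut arcs: {(1,6), (2,6), (2,7), (4,0), (4,3), (4,7), (5,6)} (total capacity 63)

augment #1: 4→0→6 push 9
augment #2: 4→1→6 push 3
augment #3: 4→2→6 push 20
augment #4: 4→3→6 push 10
augment #5: 4→5→6 push 8
augment #6: 4→7→6 push 3
augment #7: 4→1→2→6 push 2
augment #8: 4→3→0→6 push 7
augment #9: 4→1→2→7→6 push 1
max flow = 63; residual-reachable set from 4 gives S-side
cut edges (S→T): {(1,6), (2,6), (2,7), (4,0), (4,3), (4,7), (5,6)} total cap 63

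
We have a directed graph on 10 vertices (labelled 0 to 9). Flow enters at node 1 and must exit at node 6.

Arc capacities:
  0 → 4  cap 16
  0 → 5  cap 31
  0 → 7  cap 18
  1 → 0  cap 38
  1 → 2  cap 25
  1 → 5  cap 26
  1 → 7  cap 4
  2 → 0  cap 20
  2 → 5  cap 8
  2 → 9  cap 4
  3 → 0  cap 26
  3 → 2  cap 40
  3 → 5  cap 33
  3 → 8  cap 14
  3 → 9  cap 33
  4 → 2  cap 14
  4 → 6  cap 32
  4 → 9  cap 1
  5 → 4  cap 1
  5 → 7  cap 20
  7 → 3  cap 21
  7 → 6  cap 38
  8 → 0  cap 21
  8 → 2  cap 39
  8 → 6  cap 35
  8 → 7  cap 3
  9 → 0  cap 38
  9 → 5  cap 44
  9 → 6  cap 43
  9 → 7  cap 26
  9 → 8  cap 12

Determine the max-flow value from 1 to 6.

augment #1: 1→7→6 bottleneck 4, total now 4
augment #2: 1→0→4→6 bottleneck 16, total now 20
augment #3: 1→0→7→6 bottleneck 18, total now 38
augment #4: 1→2→9→6 bottleneck 4, total now 42
augment #5: 1→5→4→6 bottleneck 1, total now 43
augment #6: 1→5→7→6 bottleneck 16, total now 59
augment #7: 1→5→7→3→8→6 bottleneck 4, total now 63

Maximum flow value: 63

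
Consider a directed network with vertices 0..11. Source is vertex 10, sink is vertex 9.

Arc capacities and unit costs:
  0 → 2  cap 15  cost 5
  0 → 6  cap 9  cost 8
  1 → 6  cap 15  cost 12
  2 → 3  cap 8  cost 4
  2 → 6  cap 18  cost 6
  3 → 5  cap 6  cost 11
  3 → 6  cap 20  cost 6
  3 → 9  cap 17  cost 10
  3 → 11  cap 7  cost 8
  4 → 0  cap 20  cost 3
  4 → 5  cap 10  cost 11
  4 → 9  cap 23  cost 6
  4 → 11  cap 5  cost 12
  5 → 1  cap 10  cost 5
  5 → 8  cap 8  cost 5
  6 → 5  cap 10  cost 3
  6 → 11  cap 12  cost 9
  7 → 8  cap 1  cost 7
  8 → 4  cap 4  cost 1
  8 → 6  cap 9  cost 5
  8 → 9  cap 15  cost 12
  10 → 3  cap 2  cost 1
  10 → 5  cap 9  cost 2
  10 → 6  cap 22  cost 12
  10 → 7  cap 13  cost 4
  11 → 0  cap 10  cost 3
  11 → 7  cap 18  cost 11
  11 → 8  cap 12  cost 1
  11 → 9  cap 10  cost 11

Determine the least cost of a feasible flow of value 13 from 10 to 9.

shortest-cost path #1: 10→3→9 push 2 @ unit cost 11 (adds 22)
shortest-cost path #2: 10→5→8→4→9 push 4 @ unit cost 14 (adds 56)
shortest-cost path #3: 10→5→8→9 push 4 @ unit cost 19 (adds 76)
shortest-cost path #4: 10→7→8→9 push 1 @ unit cost 23 (adds 23)
shortest-cost path #5: 10→6→11→9 push 2 @ unit cost 32 (adds 64)
total cost = 241

Minimum cost for 13 units: 241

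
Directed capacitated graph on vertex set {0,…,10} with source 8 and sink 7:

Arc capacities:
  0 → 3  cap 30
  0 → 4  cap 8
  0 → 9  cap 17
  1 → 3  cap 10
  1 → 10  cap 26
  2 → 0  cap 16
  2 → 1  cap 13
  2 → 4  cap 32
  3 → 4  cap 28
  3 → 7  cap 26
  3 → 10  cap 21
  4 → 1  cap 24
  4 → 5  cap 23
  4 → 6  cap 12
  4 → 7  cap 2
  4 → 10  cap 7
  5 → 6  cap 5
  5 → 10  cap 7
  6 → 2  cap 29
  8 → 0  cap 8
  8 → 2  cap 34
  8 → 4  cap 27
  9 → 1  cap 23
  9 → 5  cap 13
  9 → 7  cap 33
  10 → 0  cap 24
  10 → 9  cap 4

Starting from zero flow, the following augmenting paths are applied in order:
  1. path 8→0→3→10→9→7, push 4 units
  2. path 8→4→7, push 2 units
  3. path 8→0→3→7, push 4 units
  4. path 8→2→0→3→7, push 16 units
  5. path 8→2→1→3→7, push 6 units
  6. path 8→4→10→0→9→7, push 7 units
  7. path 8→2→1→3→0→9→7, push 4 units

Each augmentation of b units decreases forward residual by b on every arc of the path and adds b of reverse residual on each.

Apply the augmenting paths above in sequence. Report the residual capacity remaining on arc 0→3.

after path 1 (8→0→3→10→9→7, push 4): res(0,3)=26
after path 2 (8→4→7, push 2): res(0,3)=26
after path 3 (8→0→3→7, push 4): res(0,3)=22
after path 4 (8→2→0→3→7, push 16): res(0,3)=6
after path 5 (8→2→1→3→7, push 6): res(0,3)=6
after path 6 (8→4→10→0→9→7, push 7): res(0,3)=6
after path 7 (8→2→1→3→0→9→7, push 4): res(0,3)=10

Residual capacity of (0,3): 10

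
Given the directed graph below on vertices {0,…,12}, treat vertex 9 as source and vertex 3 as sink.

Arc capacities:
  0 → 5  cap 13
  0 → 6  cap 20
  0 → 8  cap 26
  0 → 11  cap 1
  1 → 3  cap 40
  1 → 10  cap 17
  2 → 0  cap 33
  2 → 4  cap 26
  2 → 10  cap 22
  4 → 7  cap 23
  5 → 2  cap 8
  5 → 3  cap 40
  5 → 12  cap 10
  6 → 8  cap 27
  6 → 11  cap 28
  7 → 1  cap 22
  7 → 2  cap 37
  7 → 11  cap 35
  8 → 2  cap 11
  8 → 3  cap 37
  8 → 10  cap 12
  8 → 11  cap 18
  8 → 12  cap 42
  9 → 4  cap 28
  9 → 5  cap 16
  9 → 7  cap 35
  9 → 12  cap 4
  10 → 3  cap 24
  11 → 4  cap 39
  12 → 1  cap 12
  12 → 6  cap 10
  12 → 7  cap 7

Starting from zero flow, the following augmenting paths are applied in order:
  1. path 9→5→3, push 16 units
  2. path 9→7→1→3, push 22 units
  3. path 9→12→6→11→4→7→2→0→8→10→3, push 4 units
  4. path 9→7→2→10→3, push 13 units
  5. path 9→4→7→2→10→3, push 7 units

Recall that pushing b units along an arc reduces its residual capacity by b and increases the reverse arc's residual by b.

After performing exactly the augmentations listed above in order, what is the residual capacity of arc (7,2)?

Residual capacity of (7,2): 13

after path 1 (9→5→3, push 16): res(7,2)=37
after path 2 (9→7→1→3, push 22): res(7,2)=37
after path 3 (9→12→6→11→4→7→2→0→8→10→3, push 4): res(7,2)=33
after path 4 (9→7→2→10→3, push 13): res(7,2)=20
after path 5 (9→4→7→2→10→3, push 7): res(7,2)=13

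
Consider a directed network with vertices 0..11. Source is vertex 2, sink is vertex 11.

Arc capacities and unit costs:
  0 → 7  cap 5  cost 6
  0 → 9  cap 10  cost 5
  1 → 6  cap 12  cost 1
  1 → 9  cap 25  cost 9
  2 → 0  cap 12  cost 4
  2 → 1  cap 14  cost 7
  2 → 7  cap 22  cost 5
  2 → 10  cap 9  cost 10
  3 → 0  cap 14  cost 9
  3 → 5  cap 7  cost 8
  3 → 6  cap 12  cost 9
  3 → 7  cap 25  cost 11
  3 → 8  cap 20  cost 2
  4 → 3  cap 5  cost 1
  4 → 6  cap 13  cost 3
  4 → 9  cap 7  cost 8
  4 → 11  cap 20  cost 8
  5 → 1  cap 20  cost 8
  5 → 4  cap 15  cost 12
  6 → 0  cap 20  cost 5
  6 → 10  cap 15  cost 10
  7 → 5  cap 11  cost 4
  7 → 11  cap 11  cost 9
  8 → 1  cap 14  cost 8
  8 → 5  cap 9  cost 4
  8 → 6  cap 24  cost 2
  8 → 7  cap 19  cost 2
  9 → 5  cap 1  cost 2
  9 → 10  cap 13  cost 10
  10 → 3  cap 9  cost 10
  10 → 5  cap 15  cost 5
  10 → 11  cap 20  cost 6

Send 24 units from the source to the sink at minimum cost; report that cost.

shortest-cost path #1: 2→7→11 push 11 @ unit cost 14 (adds 154)
shortest-cost path #2: 2→10→11 push 9 @ unit cost 16 (adds 144)
shortest-cost path #3: 2→1→6→10→11 push 4 @ unit cost 24 (adds 96)
total cost = 394

Minimum cost for 24 units: 394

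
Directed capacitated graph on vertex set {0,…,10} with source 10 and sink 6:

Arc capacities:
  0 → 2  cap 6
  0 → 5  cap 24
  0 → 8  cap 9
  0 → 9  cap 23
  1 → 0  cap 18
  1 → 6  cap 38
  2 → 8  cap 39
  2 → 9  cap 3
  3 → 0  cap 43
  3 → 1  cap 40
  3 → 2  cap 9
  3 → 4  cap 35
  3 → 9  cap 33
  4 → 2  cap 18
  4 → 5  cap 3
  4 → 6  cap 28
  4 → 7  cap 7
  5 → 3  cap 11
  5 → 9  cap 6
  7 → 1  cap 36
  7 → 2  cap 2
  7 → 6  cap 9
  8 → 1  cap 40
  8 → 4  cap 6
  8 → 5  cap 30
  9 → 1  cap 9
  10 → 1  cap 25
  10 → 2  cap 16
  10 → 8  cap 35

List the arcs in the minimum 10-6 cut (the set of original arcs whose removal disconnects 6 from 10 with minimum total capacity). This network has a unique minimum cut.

augment #1: 10→1→6 push 25
augment #2: 10→8→1→6 push 13
augment #3: 10→8→4→6 push 6
augment #4: 10→8→5→3→4→6 push 11
max flow = 55; residual-reachable set from 10 gives S-side
cut edges (S→T): {(1,6), (5,3), (8,4)} total cap 55

Min-cut arcs: {(1,6), (5,3), (8,4)} (total capacity 55)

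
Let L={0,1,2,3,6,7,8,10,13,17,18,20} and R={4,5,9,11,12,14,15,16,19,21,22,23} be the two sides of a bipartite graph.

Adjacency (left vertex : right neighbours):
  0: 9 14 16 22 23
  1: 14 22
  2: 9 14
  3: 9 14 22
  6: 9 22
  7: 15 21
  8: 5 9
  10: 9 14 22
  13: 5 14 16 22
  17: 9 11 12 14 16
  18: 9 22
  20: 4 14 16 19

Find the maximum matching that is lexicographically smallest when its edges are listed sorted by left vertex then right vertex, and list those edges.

Lex-smallest maximum matching: {(0,23), (1,14), (2,9), (3,22), (7,15), (8,5), (13,16), (17,11), (20,4)}

|M| = 9 (so the lex-smallest maximum matching has 9 edges)
process left vertices in ascending order; for each, take the smallest-labelled available neighbour that still permits 9 edges overall, or leave it unmatched if none does
lex-smallest matching: {0-23, 1-14, 2-9, 3-22, 7-15, 8-5, 13-16, 17-11, 20-4}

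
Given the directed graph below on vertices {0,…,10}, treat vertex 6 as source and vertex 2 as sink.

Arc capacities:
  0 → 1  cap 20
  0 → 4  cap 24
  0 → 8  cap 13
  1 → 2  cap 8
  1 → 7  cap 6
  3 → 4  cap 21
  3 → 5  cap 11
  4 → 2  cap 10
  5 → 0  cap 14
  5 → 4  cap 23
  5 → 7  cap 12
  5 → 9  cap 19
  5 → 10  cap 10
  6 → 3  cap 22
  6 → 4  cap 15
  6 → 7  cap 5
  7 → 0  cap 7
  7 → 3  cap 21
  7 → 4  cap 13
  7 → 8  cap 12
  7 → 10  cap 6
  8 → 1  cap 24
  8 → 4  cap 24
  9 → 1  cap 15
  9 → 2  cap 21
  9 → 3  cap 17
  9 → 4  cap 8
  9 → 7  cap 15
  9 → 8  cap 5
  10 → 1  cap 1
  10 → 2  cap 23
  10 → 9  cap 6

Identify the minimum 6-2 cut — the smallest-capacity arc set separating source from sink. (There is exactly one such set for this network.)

augment #1: 6→4→2 push 10
augment #2: 6→7→10→2 push 5
augment #3: 6→3→5→9→2 push 11
max flow = 26; residual-reachable set from 6 gives S-side
cut edges (S→T): {(3,5), (4,2), (6,7)} total cap 26

Min-cut arcs: {(3,5), (4,2), (6,7)} (total capacity 26)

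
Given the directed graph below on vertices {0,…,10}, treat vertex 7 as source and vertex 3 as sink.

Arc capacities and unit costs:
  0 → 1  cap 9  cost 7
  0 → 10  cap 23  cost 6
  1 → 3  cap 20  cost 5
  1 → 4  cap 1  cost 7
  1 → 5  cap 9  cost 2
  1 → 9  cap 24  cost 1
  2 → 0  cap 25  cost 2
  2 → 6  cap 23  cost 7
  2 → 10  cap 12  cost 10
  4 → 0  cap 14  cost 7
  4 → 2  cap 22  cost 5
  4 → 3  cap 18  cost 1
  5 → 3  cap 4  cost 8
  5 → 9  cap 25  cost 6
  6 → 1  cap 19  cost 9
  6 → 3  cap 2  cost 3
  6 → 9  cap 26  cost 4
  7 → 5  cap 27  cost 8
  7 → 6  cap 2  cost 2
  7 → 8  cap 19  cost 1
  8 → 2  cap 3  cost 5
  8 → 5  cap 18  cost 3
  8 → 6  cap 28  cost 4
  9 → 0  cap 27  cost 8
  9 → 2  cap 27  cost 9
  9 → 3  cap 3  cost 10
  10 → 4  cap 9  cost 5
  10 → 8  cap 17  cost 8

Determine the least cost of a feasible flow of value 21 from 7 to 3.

shortest-cost path #1: 7→6→3 push 2 @ unit cost 5 (adds 10)
shortest-cost path #2: 7→8→5→3 push 4 @ unit cost 12 (adds 48)
shortest-cost path #3: 7→8→6→9→3 push 3 @ unit cost 19 (adds 57)
shortest-cost path #4: 7→8→6→1→3 push 12 @ unit cost 19 (adds 228)
total cost = 343

Minimum cost for 21 units: 343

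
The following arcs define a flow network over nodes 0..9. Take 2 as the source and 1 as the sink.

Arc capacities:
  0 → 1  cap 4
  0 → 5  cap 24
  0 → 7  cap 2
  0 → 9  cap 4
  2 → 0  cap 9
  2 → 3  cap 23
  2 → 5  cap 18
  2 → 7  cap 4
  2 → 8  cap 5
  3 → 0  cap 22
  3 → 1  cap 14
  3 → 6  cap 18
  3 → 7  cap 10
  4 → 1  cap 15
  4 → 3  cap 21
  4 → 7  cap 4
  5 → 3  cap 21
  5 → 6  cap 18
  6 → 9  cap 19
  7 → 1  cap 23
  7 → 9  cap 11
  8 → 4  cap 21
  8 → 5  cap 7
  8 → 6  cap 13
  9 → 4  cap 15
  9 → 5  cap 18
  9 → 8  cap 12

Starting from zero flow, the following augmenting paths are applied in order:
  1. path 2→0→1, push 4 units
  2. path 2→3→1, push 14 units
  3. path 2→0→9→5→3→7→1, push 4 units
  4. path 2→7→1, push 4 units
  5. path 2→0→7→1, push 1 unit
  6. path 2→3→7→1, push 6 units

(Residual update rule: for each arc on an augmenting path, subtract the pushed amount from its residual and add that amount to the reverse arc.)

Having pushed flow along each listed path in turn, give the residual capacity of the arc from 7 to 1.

Residual capacity of (7,1): 8

after path 1 (2→0→1, push 4): res(7,1)=23
after path 2 (2→3→1, push 14): res(7,1)=23
after path 3 (2→0→9→5→3→7→1, push 4): res(7,1)=19
after path 4 (2→7→1, push 4): res(7,1)=15
after path 5 (2→0→7→1, push 1): res(7,1)=14
after path 6 (2→3→7→1, push 6): res(7,1)=8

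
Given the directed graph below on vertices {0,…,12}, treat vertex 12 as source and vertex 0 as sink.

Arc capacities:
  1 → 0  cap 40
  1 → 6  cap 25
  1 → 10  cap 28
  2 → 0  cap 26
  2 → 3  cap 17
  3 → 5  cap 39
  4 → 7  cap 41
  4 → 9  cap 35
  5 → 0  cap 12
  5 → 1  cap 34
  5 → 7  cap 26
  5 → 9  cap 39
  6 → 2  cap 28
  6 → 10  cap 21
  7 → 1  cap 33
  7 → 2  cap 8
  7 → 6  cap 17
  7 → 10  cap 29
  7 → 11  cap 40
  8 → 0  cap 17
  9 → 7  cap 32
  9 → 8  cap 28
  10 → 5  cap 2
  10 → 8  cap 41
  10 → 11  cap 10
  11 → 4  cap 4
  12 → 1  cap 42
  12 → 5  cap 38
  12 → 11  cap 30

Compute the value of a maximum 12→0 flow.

Maximum flow value: 84

augment #1: 12→1→0 bottleneck 40, total now 40
augment #2: 12→5→0 bottleneck 12, total now 52
augment #3: 12→1→6→2→0 bottleneck 2, total now 54
augment #4: 12→5→7→2→0 bottleneck 8, total now 62
augment #5: 12→5→9→8→0 bottleneck 17, total now 79
augment #6: 12→5→1→6→2→0 bottleneck 1, total now 80
augment #7: 12→11→4→7→6→2→0 bottleneck 4, total now 84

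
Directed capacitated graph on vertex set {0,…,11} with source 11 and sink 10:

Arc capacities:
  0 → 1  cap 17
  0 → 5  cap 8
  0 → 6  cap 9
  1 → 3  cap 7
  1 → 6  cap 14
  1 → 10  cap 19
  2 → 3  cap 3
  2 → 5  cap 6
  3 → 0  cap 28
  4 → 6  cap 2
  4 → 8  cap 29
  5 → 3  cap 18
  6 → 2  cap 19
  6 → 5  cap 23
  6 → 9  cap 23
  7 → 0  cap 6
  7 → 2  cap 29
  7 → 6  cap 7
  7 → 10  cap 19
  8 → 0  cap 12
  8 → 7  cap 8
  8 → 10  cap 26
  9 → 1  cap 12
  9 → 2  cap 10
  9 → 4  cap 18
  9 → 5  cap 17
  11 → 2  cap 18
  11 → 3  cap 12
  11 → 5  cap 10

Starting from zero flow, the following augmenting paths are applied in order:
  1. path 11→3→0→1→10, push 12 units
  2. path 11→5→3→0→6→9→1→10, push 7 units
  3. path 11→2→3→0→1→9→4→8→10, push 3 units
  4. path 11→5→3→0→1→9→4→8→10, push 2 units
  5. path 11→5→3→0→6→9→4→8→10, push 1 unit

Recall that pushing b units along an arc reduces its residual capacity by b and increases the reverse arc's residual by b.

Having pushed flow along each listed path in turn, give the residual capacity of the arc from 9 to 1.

Residual capacity of (9,1): 10

after path 1 (11→3→0→1→10, push 12): res(9,1)=12
after path 2 (11→5→3→0→6→9→1→10, push 7): res(9,1)=5
after path 3 (11→2→3→0→1→9→4→8→10, push 3): res(9,1)=8
after path 4 (11→5→3→0→1→9→4→8→10, push 2): res(9,1)=10
after path 5 (11→5→3→0→6→9→4→8→10, push 1): res(9,1)=10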